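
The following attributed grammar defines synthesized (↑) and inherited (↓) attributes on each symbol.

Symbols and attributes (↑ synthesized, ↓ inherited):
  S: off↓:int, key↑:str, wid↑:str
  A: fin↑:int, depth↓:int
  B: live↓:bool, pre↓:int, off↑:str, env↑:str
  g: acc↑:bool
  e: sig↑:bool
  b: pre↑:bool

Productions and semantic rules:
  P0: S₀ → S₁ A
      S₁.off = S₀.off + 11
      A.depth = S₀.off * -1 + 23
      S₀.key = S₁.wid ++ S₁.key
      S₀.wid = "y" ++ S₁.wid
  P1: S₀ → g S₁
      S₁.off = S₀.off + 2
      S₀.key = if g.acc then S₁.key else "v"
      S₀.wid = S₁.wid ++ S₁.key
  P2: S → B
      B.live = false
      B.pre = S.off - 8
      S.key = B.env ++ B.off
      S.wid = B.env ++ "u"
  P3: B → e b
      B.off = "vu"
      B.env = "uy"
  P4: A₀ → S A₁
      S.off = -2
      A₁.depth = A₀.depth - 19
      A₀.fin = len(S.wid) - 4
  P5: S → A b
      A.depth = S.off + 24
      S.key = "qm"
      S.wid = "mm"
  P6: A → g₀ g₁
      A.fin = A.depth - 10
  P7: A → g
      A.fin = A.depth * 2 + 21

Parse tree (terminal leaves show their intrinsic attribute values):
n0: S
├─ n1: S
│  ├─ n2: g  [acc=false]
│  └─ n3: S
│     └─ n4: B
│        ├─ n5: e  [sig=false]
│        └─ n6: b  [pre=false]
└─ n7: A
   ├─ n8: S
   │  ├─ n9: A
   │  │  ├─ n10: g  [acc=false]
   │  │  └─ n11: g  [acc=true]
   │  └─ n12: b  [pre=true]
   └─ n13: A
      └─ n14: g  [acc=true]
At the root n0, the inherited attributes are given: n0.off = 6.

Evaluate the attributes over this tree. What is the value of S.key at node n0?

"uyuuyvuv"

1. n0.off = 6  [given at root]
2. n1.off = 17  [S₀.off + 11]
3. n2.acc = false  [terminal]
4. n3.off = 19  [S₀.off + 2]
5. n4.live = false  [false]
6. n4.pre = 11  [S.off - 8]
7. n5.sig = false  [terminal]
8. n6.pre = false  [terminal]
9. n4.off = "vu"  ["vu"]
10. n4.env = "uy"  ["uy"]
11. n3.key = "uyvu"  [B.env ++ B.off]
12. n3.wid = "uyu"  [B.env ++ "u"]
13. n1.key = "v"  [if g.acc then S₁.key else "v"]
14. n1.wid = "uyuuyvu"  [S₁.wid ++ S₁.key]
15. n7.depth = 17  [S₀.off * -1 + 23]
16. n8.off = -2  [-2]
17. n9.depth = 22  [S.off + 24]
18. n10.acc = false  [terminal]
19. n11.acc = true  [terminal]
20. n9.fin = 12  [A.depth - 10]
21. n12.pre = true  [terminal]
22. n8.key = "qm"  ["qm"]
23. n8.wid = "mm"  ["mm"]
24. n13.depth = -2  [A₀.depth - 19]
25. n14.acc = true  [terminal]
26. n13.fin = 17  [A.depth * 2 + 21]
27. n7.fin = -2  [len(S.wid) - 4]
28. n0.key = "uyuuyvuv"  [S₁.wid ++ S₁.key]
29. n0.wid = "yuyuuyvu"  ["y" ++ S₁.wid]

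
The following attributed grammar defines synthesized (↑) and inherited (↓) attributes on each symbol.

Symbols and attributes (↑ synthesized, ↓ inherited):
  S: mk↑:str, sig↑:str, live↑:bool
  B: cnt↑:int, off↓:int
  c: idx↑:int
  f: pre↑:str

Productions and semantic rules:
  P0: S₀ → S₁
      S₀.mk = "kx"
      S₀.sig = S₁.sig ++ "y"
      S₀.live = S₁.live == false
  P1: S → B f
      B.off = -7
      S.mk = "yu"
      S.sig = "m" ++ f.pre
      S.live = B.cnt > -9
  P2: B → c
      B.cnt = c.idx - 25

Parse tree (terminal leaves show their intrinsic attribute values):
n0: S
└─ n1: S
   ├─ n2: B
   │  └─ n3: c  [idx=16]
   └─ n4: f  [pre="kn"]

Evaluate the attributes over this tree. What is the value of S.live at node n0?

true

1. n2.off = -7  [-7]
2. n3.idx = 16  [terminal]
3. n2.cnt = -9  [c.idx - 25]
4. n4.pre = "kn"  [terminal]
5. n1.mk = "yu"  ["yu"]
6. n1.sig = "mkn"  ["m" ++ f.pre]
7. n1.live = false  [B.cnt > -9]
8. n0.mk = "kx"  ["kx"]
9. n0.sig = "mkny"  [S₁.sig ++ "y"]
10. n0.live = true  [S₁.live == false]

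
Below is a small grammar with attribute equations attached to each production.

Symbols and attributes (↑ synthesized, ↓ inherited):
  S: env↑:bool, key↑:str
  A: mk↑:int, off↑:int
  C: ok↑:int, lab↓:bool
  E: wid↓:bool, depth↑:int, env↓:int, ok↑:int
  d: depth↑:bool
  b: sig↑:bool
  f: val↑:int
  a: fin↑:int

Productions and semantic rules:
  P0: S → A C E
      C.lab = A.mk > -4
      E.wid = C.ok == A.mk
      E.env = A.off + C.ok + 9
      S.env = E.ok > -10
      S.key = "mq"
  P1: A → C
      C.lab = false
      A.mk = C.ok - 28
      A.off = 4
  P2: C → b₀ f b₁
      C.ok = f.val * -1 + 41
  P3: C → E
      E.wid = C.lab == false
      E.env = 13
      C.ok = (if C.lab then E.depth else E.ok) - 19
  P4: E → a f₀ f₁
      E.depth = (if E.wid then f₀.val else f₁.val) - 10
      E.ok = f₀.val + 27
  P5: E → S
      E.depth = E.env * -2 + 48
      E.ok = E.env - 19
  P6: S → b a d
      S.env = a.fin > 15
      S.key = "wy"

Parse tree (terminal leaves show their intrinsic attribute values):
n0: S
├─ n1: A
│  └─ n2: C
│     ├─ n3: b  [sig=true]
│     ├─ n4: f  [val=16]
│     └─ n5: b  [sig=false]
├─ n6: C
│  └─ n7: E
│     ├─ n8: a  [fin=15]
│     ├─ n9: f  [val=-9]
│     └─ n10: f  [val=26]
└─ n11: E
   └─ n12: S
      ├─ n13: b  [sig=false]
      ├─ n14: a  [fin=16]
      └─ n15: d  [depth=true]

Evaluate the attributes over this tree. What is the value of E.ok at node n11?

-9

1. n2.lab = false  [false]
2. n3.sig = true  [terminal]
3. n4.val = 16  [terminal]
4. n5.sig = false  [terminal]
5. n2.ok = 25  [f.val * -1 + 41]
6. n1.mk = -3  [C.ok - 28]
7. n1.off = 4  [4]
8. n6.lab = true  [A.mk > -4]
9. n7.wid = false  [C.lab == false]
10. n7.env = 13  [13]
11. n8.fin = 15  [terminal]
12. n9.val = -9  [terminal]
13. n10.val = 26  [terminal]
14. n7.depth = 16  [(if E.wid then f₀.val else f₁.val) - 10]
15. n7.ok = 18  [f₀.val + 27]
16. n6.ok = -3  [(if C.lab then E.depth else E.ok) - 19]
17. n11.wid = true  [C.ok == A.mk]
18. n11.env = 10  [A.off + C.ok + 9]
19. n13.sig = false  [terminal]
20. n14.fin = 16  [terminal]
21. n15.depth = true  [terminal]
22. n12.env = true  [a.fin > 15]
23. n12.key = "wy"  ["wy"]
24. n11.depth = 28  [E.env * -2 + 48]
25. n11.ok = -9  [E.env - 19]
26. n0.env = true  [E.ok > -10]
27. n0.key = "mq"  ["mq"]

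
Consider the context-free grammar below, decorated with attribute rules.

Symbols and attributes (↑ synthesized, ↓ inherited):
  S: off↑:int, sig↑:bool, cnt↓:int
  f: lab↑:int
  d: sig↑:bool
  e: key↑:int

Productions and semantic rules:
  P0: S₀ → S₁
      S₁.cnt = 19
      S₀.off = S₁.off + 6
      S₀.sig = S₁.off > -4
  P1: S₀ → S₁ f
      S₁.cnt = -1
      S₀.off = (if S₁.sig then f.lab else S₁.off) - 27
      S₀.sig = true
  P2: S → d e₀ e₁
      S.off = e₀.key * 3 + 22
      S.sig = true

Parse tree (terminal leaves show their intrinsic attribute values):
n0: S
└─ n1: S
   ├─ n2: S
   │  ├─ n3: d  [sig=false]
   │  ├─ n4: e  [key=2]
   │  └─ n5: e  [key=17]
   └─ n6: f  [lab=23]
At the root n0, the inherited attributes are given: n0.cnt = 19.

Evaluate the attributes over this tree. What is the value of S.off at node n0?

1. n0.cnt = 19  [given at root]
2. n1.cnt = 19  [19]
3. n2.cnt = -1  [-1]
4. n3.sig = false  [terminal]
5. n4.key = 2  [terminal]
6. n5.key = 17  [terminal]
7. n2.off = 28  [e₀.key * 3 + 22]
8. n2.sig = true  [true]
9. n6.lab = 23  [terminal]
10. n1.off = -4  [(if S₁.sig then f.lab else S₁.off) - 27]
11. n1.sig = true  [true]
12. n0.off = 2  [S₁.off + 6]
13. n0.sig = false  [S₁.off > -4]

2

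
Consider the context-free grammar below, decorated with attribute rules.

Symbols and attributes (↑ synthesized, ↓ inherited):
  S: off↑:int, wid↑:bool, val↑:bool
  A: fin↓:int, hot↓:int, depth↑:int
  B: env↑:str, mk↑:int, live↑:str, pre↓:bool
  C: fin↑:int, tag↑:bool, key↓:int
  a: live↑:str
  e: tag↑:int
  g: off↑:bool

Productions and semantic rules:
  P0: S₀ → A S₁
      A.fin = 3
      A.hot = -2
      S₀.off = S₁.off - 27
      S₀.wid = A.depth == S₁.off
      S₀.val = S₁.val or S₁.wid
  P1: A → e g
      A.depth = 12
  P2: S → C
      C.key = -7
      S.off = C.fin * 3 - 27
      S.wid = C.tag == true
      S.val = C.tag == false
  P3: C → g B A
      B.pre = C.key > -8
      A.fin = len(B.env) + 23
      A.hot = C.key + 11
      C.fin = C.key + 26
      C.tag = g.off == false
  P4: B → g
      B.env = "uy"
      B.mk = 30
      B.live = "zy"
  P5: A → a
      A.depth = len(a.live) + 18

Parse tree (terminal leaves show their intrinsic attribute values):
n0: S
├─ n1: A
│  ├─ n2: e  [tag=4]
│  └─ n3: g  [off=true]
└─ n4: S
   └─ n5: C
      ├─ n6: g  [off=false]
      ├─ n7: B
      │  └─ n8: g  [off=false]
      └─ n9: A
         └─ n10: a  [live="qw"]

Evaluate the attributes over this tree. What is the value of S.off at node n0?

1. n1.fin = 3  [3]
2. n1.hot = -2  [-2]
3. n2.tag = 4  [terminal]
4. n3.off = true  [terminal]
5. n1.depth = 12  [12]
6. n5.key = -7  [-7]
7. n6.off = false  [terminal]
8. n7.pre = true  [C.key > -8]
9. n8.off = false  [terminal]
10. n7.env = "uy"  ["uy"]
11. n7.mk = 30  [30]
12. n7.live = "zy"  ["zy"]
13. n9.fin = 25  [len(B.env) + 23]
14. n9.hot = 4  [C.key + 11]
15. n10.live = "qw"  [terminal]
16. n9.depth = 20  [len(a.live) + 18]
17. n5.fin = 19  [C.key + 26]
18. n5.tag = true  [g.off == false]
19. n4.off = 30  [C.fin * 3 - 27]
20. n4.wid = true  [C.tag == true]
21. n4.val = false  [C.tag == false]
22. n0.off = 3  [S₁.off - 27]
23. n0.wid = false  [A.depth == S₁.off]
24. n0.val = true  [S₁.val or S₁.wid]

3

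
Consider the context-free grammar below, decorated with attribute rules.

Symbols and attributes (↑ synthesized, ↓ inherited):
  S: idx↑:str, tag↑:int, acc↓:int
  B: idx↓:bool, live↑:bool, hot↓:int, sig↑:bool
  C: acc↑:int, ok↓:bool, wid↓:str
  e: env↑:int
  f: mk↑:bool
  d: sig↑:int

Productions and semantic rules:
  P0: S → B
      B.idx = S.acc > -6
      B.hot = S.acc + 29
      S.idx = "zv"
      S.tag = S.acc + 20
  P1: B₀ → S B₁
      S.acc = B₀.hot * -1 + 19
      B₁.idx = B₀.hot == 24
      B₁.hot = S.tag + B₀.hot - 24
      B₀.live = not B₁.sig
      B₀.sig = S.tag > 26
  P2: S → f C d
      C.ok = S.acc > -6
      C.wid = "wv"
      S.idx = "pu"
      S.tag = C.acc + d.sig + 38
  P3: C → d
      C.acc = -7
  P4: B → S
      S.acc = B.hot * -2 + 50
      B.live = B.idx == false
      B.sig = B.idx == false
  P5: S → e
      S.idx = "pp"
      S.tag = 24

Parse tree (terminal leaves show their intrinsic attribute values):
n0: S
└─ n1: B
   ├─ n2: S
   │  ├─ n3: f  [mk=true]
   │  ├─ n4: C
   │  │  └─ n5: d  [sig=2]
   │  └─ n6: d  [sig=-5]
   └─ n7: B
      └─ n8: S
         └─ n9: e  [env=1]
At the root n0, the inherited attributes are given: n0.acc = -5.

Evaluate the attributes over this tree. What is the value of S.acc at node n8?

1. n0.acc = -5  [given at root]
2. n1.idx = true  [S.acc > -6]
3. n1.hot = 24  [S.acc + 29]
4. n2.acc = -5  [B₀.hot * -1 + 19]
5. n3.mk = true  [terminal]
6. n4.ok = true  [S.acc > -6]
7. n4.wid = "wv"  ["wv"]
8. n5.sig = 2  [terminal]
9. n4.acc = -7  [-7]
10. n6.sig = -5  [terminal]
11. n2.idx = "pu"  ["pu"]
12. n2.tag = 26  [C.acc + d.sig + 38]
13. n7.idx = true  [B₀.hot == 24]
14. n7.hot = 26  [S.tag + B₀.hot - 24]
15. n8.acc = -2  [B.hot * -2 + 50]
16. n9.env = 1  [terminal]
17. n8.idx = "pp"  ["pp"]
18. n8.tag = 24  [24]
19. n7.live = false  [B.idx == false]
20. n7.sig = false  [B.idx == false]
21. n1.live = true  [not B₁.sig]
22. n1.sig = false  [S.tag > 26]
23. n0.idx = "zv"  ["zv"]
24. n0.tag = 15  [S.acc + 20]

-2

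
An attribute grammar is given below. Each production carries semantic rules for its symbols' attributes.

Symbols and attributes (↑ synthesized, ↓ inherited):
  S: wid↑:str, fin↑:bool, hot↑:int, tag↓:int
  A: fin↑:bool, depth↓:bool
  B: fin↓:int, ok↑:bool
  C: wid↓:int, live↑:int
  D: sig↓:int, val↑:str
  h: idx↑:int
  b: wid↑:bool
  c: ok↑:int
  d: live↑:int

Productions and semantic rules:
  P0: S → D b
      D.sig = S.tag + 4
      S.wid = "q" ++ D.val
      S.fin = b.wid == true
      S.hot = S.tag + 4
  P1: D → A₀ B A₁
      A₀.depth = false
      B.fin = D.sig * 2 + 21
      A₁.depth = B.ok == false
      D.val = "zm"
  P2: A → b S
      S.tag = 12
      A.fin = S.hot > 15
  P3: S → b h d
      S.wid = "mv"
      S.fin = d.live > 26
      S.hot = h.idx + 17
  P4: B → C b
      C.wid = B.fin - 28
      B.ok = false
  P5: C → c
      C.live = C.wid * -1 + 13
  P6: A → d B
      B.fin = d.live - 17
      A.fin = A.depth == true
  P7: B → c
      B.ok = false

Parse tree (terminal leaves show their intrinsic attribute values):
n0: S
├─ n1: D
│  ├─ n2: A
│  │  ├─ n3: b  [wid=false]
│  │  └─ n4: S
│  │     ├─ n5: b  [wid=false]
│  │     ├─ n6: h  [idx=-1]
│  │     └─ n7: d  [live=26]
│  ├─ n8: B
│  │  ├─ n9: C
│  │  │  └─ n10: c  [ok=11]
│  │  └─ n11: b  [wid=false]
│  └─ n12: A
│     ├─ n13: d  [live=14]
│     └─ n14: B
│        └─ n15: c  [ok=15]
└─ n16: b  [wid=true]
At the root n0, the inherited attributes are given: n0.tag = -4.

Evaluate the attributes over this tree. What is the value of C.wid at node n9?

1. n0.tag = -4  [given at root]
2. n1.sig = 0  [S.tag + 4]
3. n2.depth = false  [false]
4. n3.wid = false  [terminal]
5. n4.tag = 12  [12]
6. n5.wid = false  [terminal]
7. n6.idx = -1  [terminal]
8. n7.live = 26  [terminal]
9. n4.wid = "mv"  ["mv"]
10. n4.fin = false  [d.live > 26]
11. n4.hot = 16  [h.idx + 17]
12. n2.fin = true  [S.hot > 15]
13. n8.fin = 21  [D.sig * 2 + 21]
14. n9.wid = -7  [B.fin - 28]
15. n10.ok = 11  [terminal]
16. n9.live = 20  [C.wid * -1 + 13]
17. n11.wid = false  [terminal]
18. n8.ok = false  [false]
19. n12.depth = true  [B.ok == false]
20. n13.live = 14  [terminal]
21. n14.fin = -3  [d.live - 17]
22. n15.ok = 15  [terminal]
23. n14.ok = false  [false]
24. n12.fin = true  [A.depth == true]
25. n1.val = "zm"  ["zm"]
26. n16.wid = true  [terminal]
27. n0.wid = "qzm"  ["q" ++ D.val]
28. n0.fin = true  [b.wid == true]
29. n0.hot = 0  [S.tag + 4]

-7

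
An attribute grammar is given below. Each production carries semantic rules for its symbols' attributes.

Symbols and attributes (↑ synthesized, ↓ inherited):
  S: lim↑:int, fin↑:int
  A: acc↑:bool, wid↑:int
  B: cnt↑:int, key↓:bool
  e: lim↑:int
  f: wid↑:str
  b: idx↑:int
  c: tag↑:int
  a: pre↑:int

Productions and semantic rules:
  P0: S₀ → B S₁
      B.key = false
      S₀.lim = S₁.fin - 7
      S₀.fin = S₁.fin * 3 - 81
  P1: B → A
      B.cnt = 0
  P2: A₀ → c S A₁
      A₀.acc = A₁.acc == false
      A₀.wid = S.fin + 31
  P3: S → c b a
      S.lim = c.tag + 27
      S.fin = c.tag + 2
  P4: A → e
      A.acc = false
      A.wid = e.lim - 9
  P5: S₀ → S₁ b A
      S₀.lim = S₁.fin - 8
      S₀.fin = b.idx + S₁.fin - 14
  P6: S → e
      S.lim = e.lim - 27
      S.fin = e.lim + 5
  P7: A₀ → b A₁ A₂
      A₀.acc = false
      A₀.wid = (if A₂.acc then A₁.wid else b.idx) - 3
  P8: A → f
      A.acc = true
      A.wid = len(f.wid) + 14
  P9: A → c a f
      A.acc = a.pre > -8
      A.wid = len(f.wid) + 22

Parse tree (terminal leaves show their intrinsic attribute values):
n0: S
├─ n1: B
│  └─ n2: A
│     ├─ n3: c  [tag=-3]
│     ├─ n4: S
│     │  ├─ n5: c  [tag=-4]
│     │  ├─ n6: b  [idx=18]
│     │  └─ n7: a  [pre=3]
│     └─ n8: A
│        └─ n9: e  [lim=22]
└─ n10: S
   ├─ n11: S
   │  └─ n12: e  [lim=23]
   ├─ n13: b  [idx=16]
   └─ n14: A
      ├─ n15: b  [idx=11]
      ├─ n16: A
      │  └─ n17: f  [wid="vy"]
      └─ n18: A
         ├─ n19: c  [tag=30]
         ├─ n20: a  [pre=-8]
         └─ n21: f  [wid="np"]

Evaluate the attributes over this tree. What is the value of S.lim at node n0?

23

1. n1.key = false  [false]
2. n3.tag = -3  [terminal]
3. n5.tag = -4  [terminal]
4. n6.idx = 18  [terminal]
5. n7.pre = 3  [terminal]
6. n4.lim = 23  [c.tag + 27]
7. n4.fin = -2  [c.tag + 2]
8. n9.lim = 22  [terminal]
9. n8.acc = false  [false]
10. n8.wid = 13  [e.lim - 9]
11. n2.acc = true  [A₁.acc == false]
12. n2.wid = 29  [S.fin + 31]
13. n1.cnt = 0  [0]
14. n12.lim = 23  [terminal]
15. n11.lim = -4  [e.lim - 27]
16. n11.fin = 28  [e.lim + 5]
17. n13.idx = 16  [terminal]
18. n15.idx = 11  [terminal]
19. n17.wid = "vy"  [terminal]
20. n16.acc = true  [true]
21. n16.wid = 16  [len(f.wid) + 14]
22. n19.tag = 30  [terminal]
23. n20.pre = -8  [terminal]
24. n21.wid = "np"  [terminal]
25. n18.acc = false  [a.pre > -8]
26. n18.wid = 24  [len(f.wid) + 22]
27. n14.acc = false  [false]
28. n14.wid = 8  [(if A₂.acc then A₁.wid else b.idx) - 3]
29. n10.lim = 20  [S₁.fin - 8]
30. n10.fin = 30  [b.idx + S₁.fin - 14]
31. n0.lim = 23  [S₁.fin - 7]
32. n0.fin = 9  [S₁.fin * 3 - 81]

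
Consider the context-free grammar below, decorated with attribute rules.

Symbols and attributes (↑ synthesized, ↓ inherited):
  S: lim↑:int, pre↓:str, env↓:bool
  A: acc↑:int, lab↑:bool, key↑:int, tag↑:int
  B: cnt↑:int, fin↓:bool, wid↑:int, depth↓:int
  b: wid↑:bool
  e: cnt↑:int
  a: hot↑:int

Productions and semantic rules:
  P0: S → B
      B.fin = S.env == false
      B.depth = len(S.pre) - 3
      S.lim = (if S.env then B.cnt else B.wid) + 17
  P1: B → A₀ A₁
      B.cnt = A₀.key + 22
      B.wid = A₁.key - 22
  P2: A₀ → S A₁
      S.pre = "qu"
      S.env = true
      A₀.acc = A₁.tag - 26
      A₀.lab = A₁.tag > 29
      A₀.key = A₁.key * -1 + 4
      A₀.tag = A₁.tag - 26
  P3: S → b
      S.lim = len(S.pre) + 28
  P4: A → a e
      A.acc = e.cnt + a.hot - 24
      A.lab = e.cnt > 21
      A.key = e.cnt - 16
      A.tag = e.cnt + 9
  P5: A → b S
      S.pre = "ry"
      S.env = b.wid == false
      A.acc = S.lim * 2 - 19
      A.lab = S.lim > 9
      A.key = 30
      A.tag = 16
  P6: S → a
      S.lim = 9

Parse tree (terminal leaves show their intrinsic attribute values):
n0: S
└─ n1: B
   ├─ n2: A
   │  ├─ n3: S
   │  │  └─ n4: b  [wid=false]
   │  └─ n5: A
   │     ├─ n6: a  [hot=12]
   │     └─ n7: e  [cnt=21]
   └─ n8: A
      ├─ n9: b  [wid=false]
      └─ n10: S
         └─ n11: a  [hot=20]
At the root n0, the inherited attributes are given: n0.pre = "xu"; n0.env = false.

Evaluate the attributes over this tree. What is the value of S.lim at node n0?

1. n0.pre = "xu"  [given at root]
2. n0.env = false  [given at root]
3. n1.fin = true  [S.env == false]
4. n1.depth = -1  [len(S.pre) - 3]
5. n3.pre = "qu"  ["qu"]
6. n3.env = true  [true]
7. n4.wid = false  [terminal]
8. n3.lim = 30  [len(S.pre) + 28]
9. n6.hot = 12  [terminal]
10. n7.cnt = 21  [terminal]
11. n5.acc = 9  [e.cnt + a.hot - 24]
12. n5.lab = false  [e.cnt > 21]
13. n5.key = 5  [e.cnt - 16]
14. n5.tag = 30  [e.cnt + 9]
15. n2.acc = 4  [A₁.tag - 26]
16. n2.lab = true  [A₁.tag > 29]
17. n2.key = -1  [A₁.key * -1 + 4]
18. n2.tag = 4  [A₁.tag - 26]
19. n9.wid = false  [terminal]
20. n10.pre = "ry"  ["ry"]
21. n10.env = true  [b.wid == false]
22. n11.hot = 20  [terminal]
23. n10.lim = 9  [9]
24. n8.acc = -1  [S.lim * 2 - 19]
25. n8.lab = false  [S.lim > 9]
26. n8.key = 30  [30]
27. n8.tag = 16  [16]
28. n1.cnt = 21  [A₀.key + 22]
29. n1.wid = 8  [A₁.key - 22]
30. n0.lim = 25  [(if S.env then B.cnt else B.wid) + 17]

25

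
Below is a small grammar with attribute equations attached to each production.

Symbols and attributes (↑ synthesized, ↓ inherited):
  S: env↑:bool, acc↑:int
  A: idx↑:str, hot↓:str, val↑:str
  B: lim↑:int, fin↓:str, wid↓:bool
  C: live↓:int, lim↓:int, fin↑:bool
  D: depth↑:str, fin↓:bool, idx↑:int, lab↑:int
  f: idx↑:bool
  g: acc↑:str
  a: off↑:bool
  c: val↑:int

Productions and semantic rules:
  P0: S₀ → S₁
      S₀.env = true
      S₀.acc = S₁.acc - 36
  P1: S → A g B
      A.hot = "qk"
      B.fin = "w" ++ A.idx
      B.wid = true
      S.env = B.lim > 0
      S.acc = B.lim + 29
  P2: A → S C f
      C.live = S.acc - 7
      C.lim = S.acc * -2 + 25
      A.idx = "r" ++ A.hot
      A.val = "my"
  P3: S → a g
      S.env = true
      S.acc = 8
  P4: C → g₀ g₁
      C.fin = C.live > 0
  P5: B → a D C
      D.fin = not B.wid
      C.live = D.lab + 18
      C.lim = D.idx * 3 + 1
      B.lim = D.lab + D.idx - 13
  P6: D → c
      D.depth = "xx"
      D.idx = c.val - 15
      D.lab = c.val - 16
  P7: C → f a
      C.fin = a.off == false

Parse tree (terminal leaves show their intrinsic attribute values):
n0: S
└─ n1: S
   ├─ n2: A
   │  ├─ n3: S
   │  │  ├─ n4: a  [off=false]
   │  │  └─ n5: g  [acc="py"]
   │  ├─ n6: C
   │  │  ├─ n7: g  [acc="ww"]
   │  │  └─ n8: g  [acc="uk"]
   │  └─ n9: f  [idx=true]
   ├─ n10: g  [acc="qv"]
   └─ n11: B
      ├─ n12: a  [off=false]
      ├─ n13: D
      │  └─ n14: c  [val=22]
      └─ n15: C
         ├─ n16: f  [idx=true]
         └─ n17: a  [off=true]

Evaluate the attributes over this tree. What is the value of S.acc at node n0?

-7

1. n2.hot = "qk"  ["qk"]
2. n4.off = false  [terminal]
3. n5.acc = "py"  [terminal]
4. n3.env = true  [true]
5. n3.acc = 8  [8]
6. n6.live = 1  [S.acc - 7]
7. n6.lim = 9  [S.acc * -2 + 25]
8. n7.acc = "ww"  [terminal]
9. n8.acc = "uk"  [terminal]
10. n6.fin = true  [C.live > 0]
11. n9.idx = true  [terminal]
12. n2.idx = "rqk"  ["r" ++ A.hot]
13. n2.val = "my"  ["my"]
14. n10.acc = "qv"  [terminal]
15. n11.fin = "wrqk"  ["w" ++ A.idx]
16. n11.wid = true  [true]
17. n12.off = false  [terminal]
18. n13.fin = false  [not B.wid]
19. n14.val = 22  [terminal]
20. n13.depth = "xx"  ["xx"]
21. n13.idx = 7  [c.val - 15]
22. n13.lab = 6  [c.val - 16]
23. n15.live = 24  [D.lab + 18]
24. n15.lim = 22  [D.idx * 3 + 1]
25. n16.idx = true  [terminal]
26. n17.off = true  [terminal]
27. n15.fin = false  [a.off == false]
28. n11.lim = 0  [D.lab + D.idx - 13]
29. n1.env = false  [B.lim > 0]
30. n1.acc = 29  [B.lim + 29]
31. n0.env = true  [true]
32. n0.acc = -7  [S₁.acc - 36]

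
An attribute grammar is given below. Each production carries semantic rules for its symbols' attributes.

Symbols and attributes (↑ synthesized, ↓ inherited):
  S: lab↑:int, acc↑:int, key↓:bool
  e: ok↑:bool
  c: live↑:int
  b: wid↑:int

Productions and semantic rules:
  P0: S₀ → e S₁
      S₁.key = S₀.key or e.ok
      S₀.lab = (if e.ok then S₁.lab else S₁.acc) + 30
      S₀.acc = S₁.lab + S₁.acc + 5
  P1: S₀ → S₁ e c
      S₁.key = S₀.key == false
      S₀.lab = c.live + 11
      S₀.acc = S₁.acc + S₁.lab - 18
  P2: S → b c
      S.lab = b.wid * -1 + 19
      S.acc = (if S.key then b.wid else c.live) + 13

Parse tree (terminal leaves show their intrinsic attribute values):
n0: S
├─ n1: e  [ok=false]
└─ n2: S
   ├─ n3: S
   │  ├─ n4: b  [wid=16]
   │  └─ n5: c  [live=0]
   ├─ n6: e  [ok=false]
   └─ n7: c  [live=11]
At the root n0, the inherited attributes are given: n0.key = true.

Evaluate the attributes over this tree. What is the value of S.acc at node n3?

1. n0.key = true  [given at root]
2. n1.ok = false  [terminal]
3. n2.key = true  [S₀.key or e.ok]
4. n3.key = false  [S₀.key == false]
5. n4.wid = 16  [terminal]
6. n5.live = 0  [terminal]
7. n3.lab = 3  [b.wid * -1 + 19]
8. n3.acc = 13  [(if S.key then b.wid else c.live) + 13]
9. n6.ok = false  [terminal]
10. n7.live = 11  [terminal]
11. n2.lab = 22  [c.live + 11]
12. n2.acc = -2  [S₁.acc + S₁.lab - 18]
13. n0.lab = 28  [(if e.ok then S₁.lab else S₁.acc) + 30]
14. n0.acc = 25  [S₁.lab + S₁.acc + 5]

13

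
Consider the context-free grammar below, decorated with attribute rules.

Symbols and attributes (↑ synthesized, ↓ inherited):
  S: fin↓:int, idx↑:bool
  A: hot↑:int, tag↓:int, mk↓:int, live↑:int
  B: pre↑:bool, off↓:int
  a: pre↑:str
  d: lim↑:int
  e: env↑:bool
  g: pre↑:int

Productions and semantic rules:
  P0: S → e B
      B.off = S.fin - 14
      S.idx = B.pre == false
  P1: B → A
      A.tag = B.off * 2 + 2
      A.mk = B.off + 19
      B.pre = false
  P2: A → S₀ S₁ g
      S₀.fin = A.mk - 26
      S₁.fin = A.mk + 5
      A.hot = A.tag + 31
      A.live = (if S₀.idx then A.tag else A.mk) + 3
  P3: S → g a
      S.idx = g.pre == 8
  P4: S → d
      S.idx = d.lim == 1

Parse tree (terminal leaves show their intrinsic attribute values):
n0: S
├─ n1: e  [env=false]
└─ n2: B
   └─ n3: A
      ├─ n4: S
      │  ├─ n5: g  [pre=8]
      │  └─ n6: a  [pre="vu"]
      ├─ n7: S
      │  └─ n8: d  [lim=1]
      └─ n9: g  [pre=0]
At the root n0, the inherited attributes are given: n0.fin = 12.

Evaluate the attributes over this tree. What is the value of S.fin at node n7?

1. n0.fin = 12  [given at root]
2. n1.env = false  [terminal]
3. n2.off = -2  [S.fin - 14]
4. n3.tag = -2  [B.off * 2 + 2]
5. n3.mk = 17  [B.off + 19]
6. n4.fin = -9  [A.mk - 26]
7. n5.pre = 8  [terminal]
8. n6.pre = "vu"  [terminal]
9. n4.idx = true  [g.pre == 8]
10. n7.fin = 22  [A.mk + 5]
11. n8.lim = 1  [terminal]
12. n7.idx = true  [d.lim == 1]
13. n9.pre = 0  [terminal]
14. n3.hot = 29  [A.tag + 31]
15. n3.live = 1  [(if S₀.idx then A.tag else A.mk) + 3]
16. n2.pre = false  [false]
17. n0.idx = true  [B.pre == false]

22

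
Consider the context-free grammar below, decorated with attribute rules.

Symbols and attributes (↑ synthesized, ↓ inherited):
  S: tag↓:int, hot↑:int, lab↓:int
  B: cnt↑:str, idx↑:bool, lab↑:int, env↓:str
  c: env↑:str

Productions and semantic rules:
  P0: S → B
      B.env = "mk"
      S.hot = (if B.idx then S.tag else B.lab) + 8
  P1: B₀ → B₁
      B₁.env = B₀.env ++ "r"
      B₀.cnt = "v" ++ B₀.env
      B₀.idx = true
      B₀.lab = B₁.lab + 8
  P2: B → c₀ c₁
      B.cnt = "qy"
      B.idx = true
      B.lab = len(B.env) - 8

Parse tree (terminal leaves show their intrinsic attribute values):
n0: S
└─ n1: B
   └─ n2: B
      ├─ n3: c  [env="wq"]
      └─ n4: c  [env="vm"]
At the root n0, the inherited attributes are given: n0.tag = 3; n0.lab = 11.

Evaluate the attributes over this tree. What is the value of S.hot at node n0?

1. n0.tag = 3  [given at root]
2. n0.lab = 11  [given at root]
3. n1.env = "mk"  ["mk"]
4. n2.env = "mkr"  [B₀.env ++ "r"]
5. n3.env = "wq"  [terminal]
6. n4.env = "vm"  [terminal]
7. n2.cnt = "qy"  ["qy"]
8. n2.idx = true  [true]
9. n2.lab = -5  [len(B.env) - 8]
10. n1.cnt = "vmk"  ["v" ++ B₀.env]
11. n1.idx = true  [true]
12. n1.lab = 3  [B₁.lab + 8]
13. n0.hot = 11  [(if B.idx then S.tag else B.lab) + 8]

11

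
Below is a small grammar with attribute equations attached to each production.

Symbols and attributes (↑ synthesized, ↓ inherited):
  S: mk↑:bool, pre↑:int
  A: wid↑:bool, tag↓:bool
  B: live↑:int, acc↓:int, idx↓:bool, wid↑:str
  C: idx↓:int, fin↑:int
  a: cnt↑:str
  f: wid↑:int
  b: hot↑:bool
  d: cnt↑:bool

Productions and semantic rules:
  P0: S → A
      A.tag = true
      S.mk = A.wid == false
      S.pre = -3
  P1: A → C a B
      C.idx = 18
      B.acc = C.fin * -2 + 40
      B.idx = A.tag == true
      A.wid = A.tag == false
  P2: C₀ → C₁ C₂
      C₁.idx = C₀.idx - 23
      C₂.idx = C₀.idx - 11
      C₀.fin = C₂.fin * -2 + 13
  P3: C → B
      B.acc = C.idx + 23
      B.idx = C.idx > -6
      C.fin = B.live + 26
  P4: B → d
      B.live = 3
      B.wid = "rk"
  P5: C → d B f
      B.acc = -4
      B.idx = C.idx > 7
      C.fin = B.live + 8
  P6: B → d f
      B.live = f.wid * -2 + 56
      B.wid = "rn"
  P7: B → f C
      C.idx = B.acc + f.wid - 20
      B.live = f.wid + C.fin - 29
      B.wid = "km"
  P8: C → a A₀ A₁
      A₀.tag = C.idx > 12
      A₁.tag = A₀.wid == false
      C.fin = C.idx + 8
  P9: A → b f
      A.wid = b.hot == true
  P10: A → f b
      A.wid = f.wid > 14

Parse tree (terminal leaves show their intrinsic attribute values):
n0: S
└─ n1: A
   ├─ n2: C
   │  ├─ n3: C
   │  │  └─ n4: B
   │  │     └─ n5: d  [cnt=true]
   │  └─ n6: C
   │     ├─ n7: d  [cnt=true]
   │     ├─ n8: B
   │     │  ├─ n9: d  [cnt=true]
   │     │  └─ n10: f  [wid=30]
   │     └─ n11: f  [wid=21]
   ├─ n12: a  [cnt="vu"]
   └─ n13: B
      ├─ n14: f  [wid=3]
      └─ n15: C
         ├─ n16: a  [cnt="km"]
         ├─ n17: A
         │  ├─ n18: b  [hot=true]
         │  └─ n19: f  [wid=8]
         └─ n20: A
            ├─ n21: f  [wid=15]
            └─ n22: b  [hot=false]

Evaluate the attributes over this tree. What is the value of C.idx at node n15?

13

1. n1.tag = true  [true]
2. n2.idx = 18  [18]
3. n3.idx = -5  [C₀.idx - 23]
4. n4.acc = 18  [C.idx + 23]
5. n4.idx = true  [C.idx > -6]
6. n5.cnt = true  [terminal]
7. n4.live = 3  [3]
8. n4.wid = "rk"  ["rk"]
9. n3.fin = 29  [B.live + 26]
10. n6.idx = 7  [C₀.idx - 11]
11. n7.cnt = true  [terminal]
12. n8.acc = -4  [-4]
13. n8.idx = false  [C.idx > 7]
14. n9.cnt = true  [terminal]
15. n10.wid = 30  [terminal]
16. n8.live = -4  [f.wid * -2 + 56]
17. n8.wid = "rn"  ["rn"]
18. n11.wid = 21  [terminal]
19. n6.fin = 4  [B.live + 8]
20. n2.fin = 5  [C₂.fin * -2 + 13]
21. n12.cnt = "vu"  [terminal]
22. n13.acc = 30  [C.fin * -2 + 40]
23. n13.idx = true  [A.tag == true]
24. n14.wid = 3  [terminal]
25. n15.idx = 13  [B.acc + f.wid - 20]
26. n16.cnt = "km"  [terminal]
27. n17.tag = true  [C.idx > 12]
28. n18.hot = true  [terminal]
29. n19.wid = 8  [terminal]
30. n17.wid = true  [b.hot == true]
31. n20.tag = false  [A₀.wid == false]
32. n21.wid = 15  [terminal]
33. n22.hot = false  [terminal]
34. n20.wid = true  [f.wid > 14]
35. n15.fin = 21  [C.idx + 8]
36. n13.live = -5  [f.wid + C.fin - 29]
37. n13.wid = "km"  ["km"]
38. n1.wid = false  [A.tag == false]
39. n0.mk = true  [A.wid == false]
40. n0.pre = -3  [-3]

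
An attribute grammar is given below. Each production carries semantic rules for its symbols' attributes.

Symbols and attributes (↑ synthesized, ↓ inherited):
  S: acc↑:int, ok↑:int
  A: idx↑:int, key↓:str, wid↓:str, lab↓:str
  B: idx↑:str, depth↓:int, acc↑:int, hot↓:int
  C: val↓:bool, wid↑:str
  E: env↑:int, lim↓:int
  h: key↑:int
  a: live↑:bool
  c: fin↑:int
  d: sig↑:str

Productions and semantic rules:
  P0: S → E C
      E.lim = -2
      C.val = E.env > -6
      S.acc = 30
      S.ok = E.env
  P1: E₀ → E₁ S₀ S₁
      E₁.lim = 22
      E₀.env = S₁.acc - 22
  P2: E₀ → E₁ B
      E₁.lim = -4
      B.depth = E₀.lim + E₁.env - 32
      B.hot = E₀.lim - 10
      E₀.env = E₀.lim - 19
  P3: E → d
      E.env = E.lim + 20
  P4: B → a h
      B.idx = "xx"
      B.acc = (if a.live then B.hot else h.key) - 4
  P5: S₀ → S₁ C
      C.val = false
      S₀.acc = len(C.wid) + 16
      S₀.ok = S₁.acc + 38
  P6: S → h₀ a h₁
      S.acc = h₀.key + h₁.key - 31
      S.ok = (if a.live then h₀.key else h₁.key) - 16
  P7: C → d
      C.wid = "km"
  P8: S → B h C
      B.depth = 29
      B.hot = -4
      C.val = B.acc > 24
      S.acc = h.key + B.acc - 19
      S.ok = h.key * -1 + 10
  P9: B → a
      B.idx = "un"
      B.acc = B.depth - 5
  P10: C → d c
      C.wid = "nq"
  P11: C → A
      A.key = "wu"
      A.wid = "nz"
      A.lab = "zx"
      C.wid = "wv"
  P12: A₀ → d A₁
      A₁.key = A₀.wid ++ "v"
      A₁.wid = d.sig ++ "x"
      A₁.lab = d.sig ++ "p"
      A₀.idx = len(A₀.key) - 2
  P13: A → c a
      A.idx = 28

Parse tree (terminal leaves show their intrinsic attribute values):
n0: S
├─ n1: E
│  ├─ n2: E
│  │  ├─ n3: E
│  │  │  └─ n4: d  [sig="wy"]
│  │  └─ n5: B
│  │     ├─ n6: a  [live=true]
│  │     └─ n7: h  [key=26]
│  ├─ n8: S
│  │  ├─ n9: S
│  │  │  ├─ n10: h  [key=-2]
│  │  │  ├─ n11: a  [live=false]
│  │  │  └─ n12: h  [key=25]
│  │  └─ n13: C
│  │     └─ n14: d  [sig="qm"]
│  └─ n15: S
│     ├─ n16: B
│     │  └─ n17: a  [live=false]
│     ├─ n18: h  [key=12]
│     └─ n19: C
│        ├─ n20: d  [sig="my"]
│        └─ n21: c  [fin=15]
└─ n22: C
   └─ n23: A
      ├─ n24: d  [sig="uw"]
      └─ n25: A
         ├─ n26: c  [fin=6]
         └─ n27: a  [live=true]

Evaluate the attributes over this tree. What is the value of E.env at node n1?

-5

1. n1.lim = -2  [-2]
2. n2.lim = 22  [22]
3. n3.lim = -4  [-4]
4. n4.sig = "wy"  [terminal]
5. n3.env = 16  [E.lim + 20]
6. n5.depth = 6  [E₀.lim + E₁.env - 32]
7. n5.hot = 12  [E₀.lim - 10]
8. n6.live = true  [terminal]
9. n7.key = 26  [terminal]
10. n5.idx = "xx"  ["xx"]
11. n5.acc = 8  [(if a.live then B.hot else h.key) - 4]
12. n2.env = 3  [E₀.lim - 19]
13. n10.key = -2  [terminal]
14. n11.live = false  [terminal]
15. n12.key = 25  [terminal]
16. n9.acc = -8  [h₀.key + h₁.key - 31]
17. n9.ok = 9  [(if a.live then h₀.key else h₁.key) - 16]
18. n13.val = false  [false]
19. n14.sig = "qm"  [terminal]
20. n13.wid = "km"  ["km"]
21. n8.acc = 18  [len(C.wid) + 16]
22. n8.ok = 30  [S₁.acc + 38]
23. n16.depth = 29  [29]
24. n16.hot = -4  [-4]
25. n17.live = false  [terminal]
26. n16.idx = "un"  ["un"]
27. n16.acc = 24  [B.depth - 5]
28. n18.key = 12  [terminal]
29. n19.val = false  [B.acc > 24]
30. n20.sig = "my"  [terminal]
31. n21.fin = 15  [terminal]
32. n19.wid = "nq"  ["nq"]
33. n15.acc = 17  [h.key + B.acc - 19]
34. n15.ok = -2  [h.key * -1 + 10]
35. n1.env = -5  [S₁.acc - 22]
36. n22.val = true  [E.env > -6]
37. n23.key = "wu"  ["wu"]
38. n23.wid = "nz"  ["nz"]
39. n23.lab = "zx"  ["zx"]
40. n24.sig = "uw"  [terminal]
41. n25.key = "nzv"  [A₀.wid ++ "v"]
42. n25.wid = "uwx"  [d.sig ++ "x"]
43. n25.lab = "uwp"  [d.sig ++ "p"]
44. n26.fin = 6  [terminal]
45. n27.live = true  [terminal]
46. n25.idx = 28  [28]
47. n23.idx = 0  [len(A₀.key) - 2]
48. n22.wid = "wv"  ["wv"]
49. n0.acc = 30  [30]
50. n0.ok = -5  [E.env]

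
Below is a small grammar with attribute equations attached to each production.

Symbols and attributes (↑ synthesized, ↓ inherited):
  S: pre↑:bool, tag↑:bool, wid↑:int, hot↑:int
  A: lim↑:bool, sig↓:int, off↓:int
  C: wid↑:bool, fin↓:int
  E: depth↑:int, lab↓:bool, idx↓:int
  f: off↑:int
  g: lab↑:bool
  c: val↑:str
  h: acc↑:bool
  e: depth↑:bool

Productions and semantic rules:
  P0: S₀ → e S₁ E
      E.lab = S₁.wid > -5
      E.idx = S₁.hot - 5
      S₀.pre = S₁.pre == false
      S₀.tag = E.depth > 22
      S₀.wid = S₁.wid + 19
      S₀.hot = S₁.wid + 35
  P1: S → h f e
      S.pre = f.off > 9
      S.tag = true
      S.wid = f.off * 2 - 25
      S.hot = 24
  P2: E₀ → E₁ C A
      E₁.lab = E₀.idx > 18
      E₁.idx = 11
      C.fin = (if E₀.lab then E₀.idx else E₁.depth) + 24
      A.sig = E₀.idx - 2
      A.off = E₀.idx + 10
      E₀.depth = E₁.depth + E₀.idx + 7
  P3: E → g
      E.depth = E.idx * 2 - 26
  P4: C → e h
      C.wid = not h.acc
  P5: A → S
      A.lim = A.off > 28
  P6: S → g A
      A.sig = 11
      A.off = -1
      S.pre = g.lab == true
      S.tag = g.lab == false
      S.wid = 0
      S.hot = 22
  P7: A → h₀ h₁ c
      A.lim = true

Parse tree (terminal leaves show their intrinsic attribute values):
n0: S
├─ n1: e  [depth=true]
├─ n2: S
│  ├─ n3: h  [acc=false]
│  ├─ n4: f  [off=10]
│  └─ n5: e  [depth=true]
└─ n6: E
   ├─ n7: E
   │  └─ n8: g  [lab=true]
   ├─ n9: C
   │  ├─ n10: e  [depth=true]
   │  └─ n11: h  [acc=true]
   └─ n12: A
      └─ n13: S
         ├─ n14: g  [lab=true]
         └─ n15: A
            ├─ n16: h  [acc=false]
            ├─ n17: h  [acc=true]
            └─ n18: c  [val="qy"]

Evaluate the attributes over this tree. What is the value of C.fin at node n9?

1. n1.depth = true  [terminal]
2. n3.acc = false  [terminal]
3. n4.off = 10  [terminal]
4. n5.depth = true  [terminal]
5. n2.pre = true  [f.off > 9]
6. n2.tag = true  [true]
7. n2.wid = -5  [f.off * 2 - 25]
8. n2.hot = 24  [24]
9. n6.lab = false  [S₁.wid > -5]
10. n6.idx = 19  [S₁.hot - 5]
11. n7.lab = true  [E₀.idx > 18]
12. n7.idx = 11  [11]
13. n8.lab = true  [terminal]
14. n7.depth = -4  [E.idx * 2 - 26]
15. n9.fin = 20  [(if E₀.lab then E₀.idx else E₁.depth) + 24]
16. n10.depth = true  [terminal]
17. n11.acc = true  [terminal]
18. n9.wid = false  [not h.acc]
19. n12.sig = 17  [E₀.idx - 2]
20. n12.off = 29  [E₀.idx + 10]
21. n14.lab = true  [terminal]
22. n15.sig = 11  [11]
23. n15.off = -1  [-1]
24. n16.acc = false  [terminal]
25. n17.acc = true  [terminal]
26. n18.val = "qy"  [terminal]
27. n15.lim = true  [true]
28. n13.pre = true  [g.lab == true]
29. n13.tag = false  [g.lab == false]
30. n13.wid = 0  [0]
31. n13.hot = 22  [22]
32. n12.lim = true  [A.off > 28]
33. n6.depth = 22  [E₁.depth + E₀.idx + 7]
34. n0.pre = false  [S₁.pre == false]
35. n0.tag = false  [E.depth > 22]
36. n0.wid = 14  [S₁.wid + 19]
37. n0.hot = 30  [S₁.wid + 35]

20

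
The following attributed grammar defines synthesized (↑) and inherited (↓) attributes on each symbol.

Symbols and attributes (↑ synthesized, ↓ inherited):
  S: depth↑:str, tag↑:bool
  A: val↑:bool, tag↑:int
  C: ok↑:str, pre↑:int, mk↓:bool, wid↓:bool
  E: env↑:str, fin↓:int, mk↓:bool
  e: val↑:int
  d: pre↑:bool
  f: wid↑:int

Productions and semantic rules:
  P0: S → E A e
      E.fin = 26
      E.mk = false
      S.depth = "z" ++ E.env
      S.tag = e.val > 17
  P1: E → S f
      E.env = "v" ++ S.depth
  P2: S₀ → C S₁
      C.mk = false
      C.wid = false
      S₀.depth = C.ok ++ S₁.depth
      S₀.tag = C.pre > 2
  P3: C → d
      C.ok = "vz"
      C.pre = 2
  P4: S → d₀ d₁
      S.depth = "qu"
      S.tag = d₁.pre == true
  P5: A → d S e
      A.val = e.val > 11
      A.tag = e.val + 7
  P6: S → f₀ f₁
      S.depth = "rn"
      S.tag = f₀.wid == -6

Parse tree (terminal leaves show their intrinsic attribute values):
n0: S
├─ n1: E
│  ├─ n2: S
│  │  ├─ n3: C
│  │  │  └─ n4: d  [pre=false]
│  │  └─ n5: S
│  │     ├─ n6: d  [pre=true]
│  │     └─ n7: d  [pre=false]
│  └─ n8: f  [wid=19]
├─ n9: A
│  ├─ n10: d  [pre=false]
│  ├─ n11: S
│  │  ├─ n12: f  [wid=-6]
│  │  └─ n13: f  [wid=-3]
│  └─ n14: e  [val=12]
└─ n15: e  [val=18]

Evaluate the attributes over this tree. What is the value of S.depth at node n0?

"zvvzqu"

1. n1.fin = 26  [26]
2. n1.mk = false  [false]
3. n3.mk = false  [false]
4. n3.wid = false  [false]
5. n4.pre = false  [terminal]
6. n3.ok = "vz"  ["vz"]
7. n3.pre = 2  [2]
8. n6.pre = true  [terminal]
9. n7.pre = false  [terminal]
10. n5.depth = "qu"  ["qu"]
11. n5.tag = false  [d₁.pre == true]
12. n2.depth = "vzqu"  [C.ok ++ S₁.depth]
13. n2.tag = false  [C.pre > 2]
14. n8.wid = 19  [terminal]
15. n1.env = "vvzqu"  ["v" ++ S.depth]
16. n10.pre = false  [terminal]
17. n12.wid = -6  [terminal]
18. n13.wid = -3  [terminal]
19. n11.depth = "rn"  ["rn"]
20. n11.tag = true  [f₀.wid == -6]
21. n14.val = 12  [terminal]
22. n9.val = true  [e.val > 11]
23. n9.tag = 19  [e.val + 7]
24. n15.val = 18  [terminal]
25. n0.depth = "zvvzqu"  ["z" ++ E.env]
26. n0.tag = true  [e.val > 17]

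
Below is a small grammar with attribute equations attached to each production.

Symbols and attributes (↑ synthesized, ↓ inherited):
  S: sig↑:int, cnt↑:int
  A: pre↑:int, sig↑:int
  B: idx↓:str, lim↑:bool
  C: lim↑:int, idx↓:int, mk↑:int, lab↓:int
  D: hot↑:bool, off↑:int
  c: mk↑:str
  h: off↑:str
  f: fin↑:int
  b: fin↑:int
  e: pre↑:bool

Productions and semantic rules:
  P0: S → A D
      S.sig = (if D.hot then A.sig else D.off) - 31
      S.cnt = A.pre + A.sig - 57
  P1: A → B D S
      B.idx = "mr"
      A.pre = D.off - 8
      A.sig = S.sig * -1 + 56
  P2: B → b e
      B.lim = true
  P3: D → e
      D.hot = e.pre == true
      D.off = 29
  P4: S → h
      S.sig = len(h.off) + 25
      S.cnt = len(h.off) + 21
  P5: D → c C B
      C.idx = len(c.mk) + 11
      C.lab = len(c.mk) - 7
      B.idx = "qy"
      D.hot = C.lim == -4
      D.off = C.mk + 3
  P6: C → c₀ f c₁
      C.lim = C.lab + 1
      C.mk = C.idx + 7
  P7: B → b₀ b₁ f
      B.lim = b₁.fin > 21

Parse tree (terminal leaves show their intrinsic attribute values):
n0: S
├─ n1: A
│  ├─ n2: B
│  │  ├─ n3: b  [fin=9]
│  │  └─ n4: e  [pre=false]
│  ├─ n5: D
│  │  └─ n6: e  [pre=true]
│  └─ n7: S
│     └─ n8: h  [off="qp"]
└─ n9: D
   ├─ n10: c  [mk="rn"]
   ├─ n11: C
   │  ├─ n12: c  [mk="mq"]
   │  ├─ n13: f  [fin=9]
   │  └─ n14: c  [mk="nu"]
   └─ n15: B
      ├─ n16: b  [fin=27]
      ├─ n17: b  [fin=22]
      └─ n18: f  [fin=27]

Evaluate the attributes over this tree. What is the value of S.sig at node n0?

-2

1. n2.idx = "mr"  ["mr"]
2. n3.fin = 9  [terminal]
3. n4.pre = false  [terminal]
4. n2.lim = true  [true]
5. n6.pre = true  [terminal]
6. n5.hot = true  [e.pre == true]
7. n5.off = 29  [29]
8. n8.off = "qp"  [terminal]
9. n7.sig = 27  [len(h.off) + 25]
10. n7.cnt = 23  [len(h.off) + 21]
11. n1.pre = 21  [D.off - 8]
12. n1.sig = 29  [S.sig * -1 + 56]
13. n10.mk = "rn"  [terminal]
14. n11.idx = 13  [len(c.mk) + 11]
15. n11.lab = -5  [len(c.mk) - 7]
16. n12.mk = "mq"  [terminal]
17. n13.fin = 9  [terminal]
18. n14.mk = "nu"  [terminal]
19. n11.lim = -4  [C.lab + 1]
20. n11.mk = 20  [C.idx + 7]
21. n15.idx = "qy"  ["qy"]
22. n16.fin = 27  [terminal]
23. n17.fin = 22  [terminal]
24. n18.fin = 27  [terminal]
25. n15.lim = true  [b₁.fin > 21]
26. n9.hot = true  [C.lim == -4]
27. n9.off = 23  [C.mk + 3]
28. n0.sig = -2  [(if D.hot then A.sig else D.off) - 31]
29. n0.cnt = -7  [A.pre + A.sig - 57]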